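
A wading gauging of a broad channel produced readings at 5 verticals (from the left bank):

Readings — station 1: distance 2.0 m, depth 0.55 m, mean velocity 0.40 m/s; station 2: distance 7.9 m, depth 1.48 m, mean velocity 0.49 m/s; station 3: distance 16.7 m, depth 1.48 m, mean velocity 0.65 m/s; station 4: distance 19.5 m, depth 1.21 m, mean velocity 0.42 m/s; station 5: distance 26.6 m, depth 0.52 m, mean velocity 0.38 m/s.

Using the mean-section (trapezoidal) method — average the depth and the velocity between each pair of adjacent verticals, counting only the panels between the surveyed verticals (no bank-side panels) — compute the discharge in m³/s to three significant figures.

Panel 1-2: Δb = 5.9 m, d̄ = (0.55+1.48)/2 = 1.015, v̄ = (0.40+0.49)/2 = 0.445 → q = 5.9×1.015×0.445 = 2.665 m³/s
Panel 2-3: Δb = 8.8 m, d̄ = (1.48+1.48)/2 = 1.48, v̄ = (0.49+0.65)/2 = 0.57 → q = 8.8×1.48×0.57 = 7.424 m³/s
Panel 3-4: Δb = 2.8 m, d̄ = (1.48+1.21)/2 = 1.345, v̄ = (0.65+0.42)/2 = 0.535 → q = 2.8×1.345×0.535 = 2.015 m³/s
Panel 4-5: Δb = 7.1 m, d̄ = (1.21+0.52)/2 = 0.865, v̄ = (0.42+0.38)/2 = 0.4 → q = 7.1×0.865×0.4 = 2.457 m³/s
Q = Σ q = 14.56 m³/s

14.6 m³/s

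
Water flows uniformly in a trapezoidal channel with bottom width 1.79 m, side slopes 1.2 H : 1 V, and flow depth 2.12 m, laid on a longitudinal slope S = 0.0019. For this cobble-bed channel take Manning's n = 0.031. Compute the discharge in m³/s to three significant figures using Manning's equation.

13.7 m³/s

A = (b + z·y)·y = (1.79 + 1.2×2.12)×2.12 = 9.188 m²
P = b + 2y√(1+z²) = 1.79 + 2×2.12×√(1+1.2²) = 8.413 m
R = A/P = 9.188/8.413 = 1.092 m
Q = (1/n)·A·R^(2/3)·S^(1/2) = (1/0.031) × 9.188 × 1.092^(2/3) × 0.0019^(1/2) = 13.70 m³/s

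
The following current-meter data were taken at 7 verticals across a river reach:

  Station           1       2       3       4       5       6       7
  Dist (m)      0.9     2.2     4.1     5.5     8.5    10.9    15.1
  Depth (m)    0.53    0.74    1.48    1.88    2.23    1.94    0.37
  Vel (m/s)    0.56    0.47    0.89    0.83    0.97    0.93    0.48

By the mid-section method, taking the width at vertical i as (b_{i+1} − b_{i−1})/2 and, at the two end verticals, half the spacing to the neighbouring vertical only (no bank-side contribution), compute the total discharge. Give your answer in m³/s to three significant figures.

w_1 = (2.2 − 0.9)/2 = 0.65 m; q_1 = 0.56 × 0.53 × 0.65 = 0.1929 m³/s
w_2 = (4.1 − 0.9)/2 = 1.6 m; q_2 = 0.47 × 0.74 × 1.6 = 0.5565 m³/s
w_3 = (5.5 − 2.2)/2 = 1.65 m; q_3 = 0.89 × 1.48 × 1.65 = 2.173 m³/s
w_4 = (8.5 − 4.1)/2 = 2.2 m; q_4 = 0.83 × 1.88 × 2.2 = 3.433 m³/s
w_5 = (10.9 − 5.5)/2 = 2.7 m; q_5 = 0.97 × 2.23 × 2.7 = 5.840 m³/s
w_6 = (15.1 − 8.5)/2 = 3.3 m; q_6 = 0.93 × 1.94 × 3.3 = 5.954 m³/s
w_7 = (15.1 − 10.9)/2 = 2.1 m; q_7 = 0.48 × 0.37 × 2.1 = 0.3730 m³/s
Q = Σ qᵢ = 18.52 m³/s

18.5 m³/s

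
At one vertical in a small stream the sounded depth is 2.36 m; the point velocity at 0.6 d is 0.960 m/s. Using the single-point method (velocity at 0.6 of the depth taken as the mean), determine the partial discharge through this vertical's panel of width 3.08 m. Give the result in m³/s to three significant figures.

6.98 m³/s

v̄ = v₀.₆ = 0.960 m/s
q = v̄ × d × w = 0.9600 × 2.36 × 3.08 = 6.978 m³/s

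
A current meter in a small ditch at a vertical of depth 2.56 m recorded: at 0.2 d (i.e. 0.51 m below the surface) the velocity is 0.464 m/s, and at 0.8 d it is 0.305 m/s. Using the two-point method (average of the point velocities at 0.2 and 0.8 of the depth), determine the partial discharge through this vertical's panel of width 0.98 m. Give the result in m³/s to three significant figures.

v̄ = (0.464 + 0.305) / 2 = 0.3845 m/s
q = v̄ × d × w = 0.3845 × 2.56 × 0.98 = 0.9646 m³/s

0.965 m³/s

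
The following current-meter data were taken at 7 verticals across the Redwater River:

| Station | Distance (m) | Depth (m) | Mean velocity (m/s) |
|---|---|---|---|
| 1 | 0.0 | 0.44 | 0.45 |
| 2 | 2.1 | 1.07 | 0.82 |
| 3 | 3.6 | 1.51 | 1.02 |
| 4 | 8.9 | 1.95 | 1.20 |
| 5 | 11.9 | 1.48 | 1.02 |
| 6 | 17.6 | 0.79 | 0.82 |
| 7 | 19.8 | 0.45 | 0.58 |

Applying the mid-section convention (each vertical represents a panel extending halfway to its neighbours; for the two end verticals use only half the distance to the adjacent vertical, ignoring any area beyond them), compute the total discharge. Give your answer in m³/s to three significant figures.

w_1 = (2.1 − 0.0)/2 = 1.05 m; q_1 = 0.45 × 0.44 × 1.05 = 0.2079 m³/s
w_2 = (3.6 − 0.0)/2 = 1.8 m; q_2 = 0.82 × 1.07 × 1.8 = 1.579 m³/s
w_3 = (8.9 − 2.1)/2 = 3.4 m; q_3 = 1.02 × 1.51 × 3.4 = 5.237 m³/s
w_4 = (11.9 − 3.6)/2 = 4.15 m; q_4 = 1.20 × 1.95 × 4.15 = 9.711 m³/s
w_5 = (17.6 − 8.9)/2 = 4.35 m; q_5 = 1.02 × 1.48 × 4.35 = 6.567 m³/s
w_6 = (19.8 − 11.9)/2 = 3.95 m; q_6 = 0.82 × 0.79 × 3.95 = 2.559 m³/s
w_7 = (19.8 − 17.6)/2 = 1.1 m; q_7 = 0.58 × 0.45 × 1.1 = 0.2871 m³/s
Q = Σ qᵢ = 26.15 m³/s

26.1 m³/s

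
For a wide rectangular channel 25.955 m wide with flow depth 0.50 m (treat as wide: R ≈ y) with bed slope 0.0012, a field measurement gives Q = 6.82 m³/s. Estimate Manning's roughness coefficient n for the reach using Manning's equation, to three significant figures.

A = b·y = 25.955 × 0.50 = 12.98 m²
Wide channel: R ≈ y = 0.50 m
n = (1/Q)·A·R^(2/3)·S^(1/2) = (1/6.82) × 12.98 × 0.6300 × 0.03464 = 0.04153

0.0415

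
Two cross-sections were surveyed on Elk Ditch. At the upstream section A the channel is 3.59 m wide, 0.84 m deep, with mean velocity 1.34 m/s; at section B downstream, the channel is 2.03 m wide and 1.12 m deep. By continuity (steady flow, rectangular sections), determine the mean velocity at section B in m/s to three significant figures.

1.78 m/s

Q = A₁V₁ = (3.59×0.84) × 1.34 = 4.041 m³/s
A₂ = 2.03 × 1.12 = 2.274 m²
V₂ = Q/A₂ = 4.041/2.274 = 1.777 m/s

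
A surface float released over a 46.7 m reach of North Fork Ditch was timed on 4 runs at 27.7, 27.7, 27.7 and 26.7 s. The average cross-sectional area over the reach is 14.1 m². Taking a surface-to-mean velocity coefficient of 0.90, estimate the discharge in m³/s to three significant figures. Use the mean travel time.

t̄ = (27.7 + 27.7 + 27.7 + 26.7) / 4 = 27.45 s
v_surface = L / t̄ = 46.7 / 27.45 = 1.701 m/s
v_mean = 0.90 × 1.701 = 1.531 m/s
Q = A × v_mean = 14.1 × 1.531 = 21.59 m³/s

21.6 m³/s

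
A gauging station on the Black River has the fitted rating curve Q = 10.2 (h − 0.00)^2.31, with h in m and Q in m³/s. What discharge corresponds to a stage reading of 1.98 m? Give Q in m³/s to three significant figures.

49.4 m³/s

Q = 10.2 × (1.98 − 0.00)^2.31 = 10.2 × 1.98^2.31 = 49.42 m³/s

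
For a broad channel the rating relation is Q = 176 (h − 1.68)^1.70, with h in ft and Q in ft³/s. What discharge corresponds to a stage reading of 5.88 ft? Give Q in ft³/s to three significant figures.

2020 ft³/s

Q = 176 × (5.88 − 1.68)^1.70 = 176 × 4.2^1.70 = 2019 ft³/s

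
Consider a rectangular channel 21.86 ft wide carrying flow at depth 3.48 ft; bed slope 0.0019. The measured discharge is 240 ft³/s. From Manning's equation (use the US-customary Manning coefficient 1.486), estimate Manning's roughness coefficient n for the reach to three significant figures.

A = b·y = 21.86 × 3.48 = 76.07 ft²
P = b + 2y = 21.86 + 2×3.48 = 28.82 ft
R = A/P = 76.07/28.82 = 2.640 ft
n = (1.486/Q)·A·R^(2/3)·S^(1/2) = (1.486/240) × 76.07 × 1.910 × 0.04359 = 0.03921

0.0392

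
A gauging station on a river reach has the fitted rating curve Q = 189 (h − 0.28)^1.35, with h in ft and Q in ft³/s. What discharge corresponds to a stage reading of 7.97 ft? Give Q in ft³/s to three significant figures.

2970 ft³/s

Q = 189 × (7.97 − 0.28)^1.35 = 189 × 7.69^1.35 = 2968 ft³/s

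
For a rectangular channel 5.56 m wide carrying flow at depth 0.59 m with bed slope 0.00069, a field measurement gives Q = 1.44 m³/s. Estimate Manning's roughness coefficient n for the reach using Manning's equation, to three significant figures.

A = b·y = 5.56 × 0.59 = 3.280 m²
P = b + 2y = 5.56 + 2×0.59 = 6.740 m
R = A/P = 3.280/6.740 = 0.4867 m
n = (1/Q)·A·R^(2/3)·S^(1/2) = (1/1.44) × 3.280 × 0.6187 × 0.02627 = 0.03703

0.0370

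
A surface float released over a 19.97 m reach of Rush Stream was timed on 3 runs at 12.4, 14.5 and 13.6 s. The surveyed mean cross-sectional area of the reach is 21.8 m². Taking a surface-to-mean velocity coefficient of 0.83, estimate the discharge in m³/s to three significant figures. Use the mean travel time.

t̄ = (12.4 + 14.5 + 13.6) / 3 = 13.5 s
v_surface = L / t̄ = 19.97 / 13.5 = 1.479 m/s
v_mean = 0.83 × 1.479 = 1.228 m/s
Q = A × v_mean = 21.8 × 1.228 = 26.77 m³/s

26.8 m³/s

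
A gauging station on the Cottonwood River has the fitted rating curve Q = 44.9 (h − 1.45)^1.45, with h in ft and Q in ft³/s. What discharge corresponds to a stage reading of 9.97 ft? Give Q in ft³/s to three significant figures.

1000 ft³/s

Q = 44.9 × (9.97 − 1.45)^1.45 = 44.9 × 8.52^1.45 = 1003 ft³/s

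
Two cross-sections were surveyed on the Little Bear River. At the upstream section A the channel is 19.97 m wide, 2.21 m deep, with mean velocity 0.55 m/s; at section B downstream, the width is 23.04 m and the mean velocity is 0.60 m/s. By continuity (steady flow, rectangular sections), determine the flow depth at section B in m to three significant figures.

Q = A₁V₁ = (19.97×2.21) × 0.55 = 24.27 m³/s
d₂ = Q/(b₂ V₂) = 24.27/(23.04×0.60) = 1.756 m

1.76 m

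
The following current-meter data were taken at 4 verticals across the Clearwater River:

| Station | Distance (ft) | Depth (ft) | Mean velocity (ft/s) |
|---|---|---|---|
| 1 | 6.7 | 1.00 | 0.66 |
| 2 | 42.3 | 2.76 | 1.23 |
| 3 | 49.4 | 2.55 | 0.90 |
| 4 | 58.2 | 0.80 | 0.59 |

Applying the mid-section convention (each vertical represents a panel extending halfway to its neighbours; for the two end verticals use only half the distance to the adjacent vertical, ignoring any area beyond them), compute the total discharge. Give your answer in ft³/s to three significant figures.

w_1 = (42.3 − 6.7)/2 = 17.8 ft; q_1 = 0.66 × 1.00 × 17.8 = 11.75 ft³/s
w_2 = (49.4 − 6.7)/2 = 21.35 ft; q_2 = 1.23 × 2.76 × 21.35 = 72.48 ft³/s
w_3 = (58.2 − 42.3)/2 = 7.95 ft; q_3 = 0.90 × 2.55 × 7.95 = 18.25 ft³/s
w_4 = (58.2 − 49.4)/2 = 4.4 ft; q_4 = 0.59 × 0.80 × 4.4 = 2.077 ft³/s
Q = Σ qᵢ = 104.5 ft³/s

105 ft³/s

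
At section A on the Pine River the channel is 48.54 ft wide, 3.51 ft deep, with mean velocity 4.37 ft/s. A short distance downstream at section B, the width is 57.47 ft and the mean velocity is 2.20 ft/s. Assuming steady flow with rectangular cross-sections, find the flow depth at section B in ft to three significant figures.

Q = A₁V₁ = (48.54×3.51) × 4.37 = 744.5 ft³/s
d₂ = Q/(b₂ V₂) = 744.5/(57.47×2.20) = 5.889 ft

5.89 ft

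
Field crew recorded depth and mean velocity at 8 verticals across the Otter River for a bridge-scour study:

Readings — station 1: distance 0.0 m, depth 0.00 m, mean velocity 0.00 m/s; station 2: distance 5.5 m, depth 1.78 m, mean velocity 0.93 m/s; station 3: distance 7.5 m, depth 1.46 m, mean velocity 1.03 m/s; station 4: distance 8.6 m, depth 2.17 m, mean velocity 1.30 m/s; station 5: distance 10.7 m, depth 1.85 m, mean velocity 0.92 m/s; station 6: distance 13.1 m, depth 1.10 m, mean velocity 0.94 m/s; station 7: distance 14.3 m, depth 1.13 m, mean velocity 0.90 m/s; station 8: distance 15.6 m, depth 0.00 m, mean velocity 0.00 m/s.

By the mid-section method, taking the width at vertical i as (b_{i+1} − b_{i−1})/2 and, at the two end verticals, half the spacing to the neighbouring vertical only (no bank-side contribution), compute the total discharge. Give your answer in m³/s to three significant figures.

20.0 m³/s

w_2 = (7.5 − 0.0)/2 = 3.75 m; q_2 = 0.93 × 1.78 × 3.75 = 6.208 m³/s
w_3 = (8.6 − 5.5)/2 = 1.55 m; q_3 = 1.03 × 1.46 × 1.55 = 2.331 m³/s
w_4 = (10.7 − 7.5)/2 = 1.6 m; q_4 = 1.30 × 2.17 × 1.6 = 4.514 m³/s
w_5 = (13.1 − 8.6)/2 = 2.25 m; q_5 = 0.92 × 1.85 × 2.25 = 3.830 m³/s
w_6 = (14.3 − 10.7)/2 = 1.8 m; q_6 = 0.94 × 1.10 × 1.8 = 1.861 m³/s
w_7 = (15.6 − 13.1)/2 = 1.25 m; q_7 = 0.90 × 1.13 × 1.25 = 1.271 m³/s
Stations 1, 8 contribute zero (depth or velocity is 0).
Q = Σ qᵢ = 20.01 m³/s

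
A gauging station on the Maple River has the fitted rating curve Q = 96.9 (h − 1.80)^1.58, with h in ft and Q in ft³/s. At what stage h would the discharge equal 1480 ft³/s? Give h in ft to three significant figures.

7.41 ft

h − h₀ = (Q/C)^(1/b) = (1480/96.9)^(1/1.58) = 5.615 ft
h = 1.80 + 5.615 = 7.415 ft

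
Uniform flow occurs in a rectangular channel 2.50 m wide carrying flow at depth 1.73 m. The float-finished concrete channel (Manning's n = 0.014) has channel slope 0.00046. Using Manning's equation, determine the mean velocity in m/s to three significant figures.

1.24 m/s

A = b·y = 2.50 × 1.73 = 4.325 m²
P = b + 2y = 2.50 + 2×1.73 = 5.960 m
R = A/P = 4.325/5.960 = 0.7257 m
Q = (1/n)·A·R^(2/3)·S^(1/2) = (1/0.014) × 4.325 × 0.7257^(2/3) × 0.00046^(1/2) = 5.351 m³/s
V = Q/A = 5.351/4.325 = 1.237 m/s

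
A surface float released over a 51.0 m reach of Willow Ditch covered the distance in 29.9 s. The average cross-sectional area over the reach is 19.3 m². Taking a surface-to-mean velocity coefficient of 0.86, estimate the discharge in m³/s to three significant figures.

28.3 m³/s

v_surface = L / t̄ = 51.0 / 29.9 = 1.706 m/s
v_mean = 0.86 × 1.706 = 1.467 m/s
Q = A × v_mean = 19.3 × 1.467 = 28.31 m³/s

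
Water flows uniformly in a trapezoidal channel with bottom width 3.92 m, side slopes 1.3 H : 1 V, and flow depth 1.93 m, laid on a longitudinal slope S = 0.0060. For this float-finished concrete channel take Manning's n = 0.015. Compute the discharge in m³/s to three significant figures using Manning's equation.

72.8 m³/s

A = (b + z·y)·y = (3.92 + 1.3×1.93)×1.93 = 12.41 m²
P = b + 2y√(1+z²) = 3.92 + 2×1.93×√(1+1.3²) = 10.25 m
R = A/P = 12.41/10.25 = 1.210 m
Q = (1/n)·A·R^(2/3)·S^(1/2) = (1/0.015) × 12.41 × 1.210^(2/3) × 0.0060^(1/2) = 72.77 m³/s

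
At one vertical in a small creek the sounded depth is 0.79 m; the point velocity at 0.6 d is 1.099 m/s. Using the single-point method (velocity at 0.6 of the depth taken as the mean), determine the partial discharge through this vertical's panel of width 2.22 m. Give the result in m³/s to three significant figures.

1.93 m³/s

v̄ = v₀.₆ = 1.099 m/s
q = v̄ × d × w = 1.099 × 0.79 × 2.22 = 1.927 m³/s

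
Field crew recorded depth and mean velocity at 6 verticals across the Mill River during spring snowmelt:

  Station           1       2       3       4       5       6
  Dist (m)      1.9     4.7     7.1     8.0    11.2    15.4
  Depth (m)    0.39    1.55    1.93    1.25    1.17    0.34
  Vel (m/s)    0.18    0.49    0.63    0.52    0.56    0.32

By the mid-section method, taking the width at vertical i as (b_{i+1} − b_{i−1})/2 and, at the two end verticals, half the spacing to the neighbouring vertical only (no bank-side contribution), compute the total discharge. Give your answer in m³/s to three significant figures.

w_1 = (4.7 − 1.9)/2 = 1.4 m; q_1 = 0.18 × 0.39 × 1.4 = 0.09828 m³/s
w_2 = (7.1 − 1.9)/2 = 2.6 m; q_2 = 0.49 × 1.55 × 2.6 = 1.975 m³/s
w_3 = (8.0 − 4.7)/2 = 1.65 m; q_3 = 0.63 × 1.93 × 1.65 = 2.006 m³/s
w_4 = (11.2 − 7.1)/2 = 2.05 m; q_4 = 0.52 × 1.25 × 2.05 = 1.333 m³/s
w_5 = (15.4 − 8.0)/2 = 3.7 m; q_5 = 0.56 × 1.17 × 3.7 = 2.424 m³/s
w_6 = (15.4 − 11.2)/2 = 2.1 m; q_6 = 0.32 × 0.34 × 2.1 = 0.2285 m³/s
Q = Σ qᵢ = 8.064 m³/s

8.06 m³/s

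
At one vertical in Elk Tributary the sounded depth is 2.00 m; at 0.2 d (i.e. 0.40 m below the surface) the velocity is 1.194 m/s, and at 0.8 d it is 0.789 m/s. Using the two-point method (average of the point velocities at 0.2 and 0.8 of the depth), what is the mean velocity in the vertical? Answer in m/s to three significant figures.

0.992 m/s

v̄ = (1.194 + 0.789) / 2 = 0.9915 m/s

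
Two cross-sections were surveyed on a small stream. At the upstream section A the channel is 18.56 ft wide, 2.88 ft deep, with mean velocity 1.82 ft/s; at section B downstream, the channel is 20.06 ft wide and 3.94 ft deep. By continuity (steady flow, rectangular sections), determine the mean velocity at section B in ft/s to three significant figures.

1.23 ft/s

Q = A₁V₁ = (18.56×2.88) × 1.82 = 97.28 ft³/s
A₂ = 20.06 × 3.94 = 79.04 ft²
V₂ = Q/A₂ = 97.28/79.04 = 1.231 ft/s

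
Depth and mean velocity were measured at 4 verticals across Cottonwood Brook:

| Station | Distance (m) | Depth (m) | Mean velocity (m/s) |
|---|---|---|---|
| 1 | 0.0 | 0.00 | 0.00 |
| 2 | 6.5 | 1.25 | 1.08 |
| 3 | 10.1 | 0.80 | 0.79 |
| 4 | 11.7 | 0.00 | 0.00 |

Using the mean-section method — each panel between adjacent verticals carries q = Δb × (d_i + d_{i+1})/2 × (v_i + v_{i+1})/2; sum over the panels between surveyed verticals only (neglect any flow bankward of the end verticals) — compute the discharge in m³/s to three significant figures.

Panel 1-2: Δb = 6.5 m, d̄ = (0.00+1.25)/2 = 0.625, v̄ = (0.00+1.08)/2 = 0.54 → q = 6.5×0.625×0.54 = 2.194 m³/s
Panel 2-3: Δb = 3.6 m, d̄ = (1.25+0.80)/2 = 1.025, v̄ = (1.08+0.79)/2 = 0.935 → q = 3.6×1.025×0.935 = 3.450 m³/s
Panel 3-4: Δb = 1.6 m, d̄ = (0.80+0.00)/2 = 0.4, v̄ = (0.79+0.00)/2 = 0.395 → q = 1.6×0.4×0.395 = 0.2528 m³/s
Q = Σ q = 5.897 m³/s

5.90 m³/s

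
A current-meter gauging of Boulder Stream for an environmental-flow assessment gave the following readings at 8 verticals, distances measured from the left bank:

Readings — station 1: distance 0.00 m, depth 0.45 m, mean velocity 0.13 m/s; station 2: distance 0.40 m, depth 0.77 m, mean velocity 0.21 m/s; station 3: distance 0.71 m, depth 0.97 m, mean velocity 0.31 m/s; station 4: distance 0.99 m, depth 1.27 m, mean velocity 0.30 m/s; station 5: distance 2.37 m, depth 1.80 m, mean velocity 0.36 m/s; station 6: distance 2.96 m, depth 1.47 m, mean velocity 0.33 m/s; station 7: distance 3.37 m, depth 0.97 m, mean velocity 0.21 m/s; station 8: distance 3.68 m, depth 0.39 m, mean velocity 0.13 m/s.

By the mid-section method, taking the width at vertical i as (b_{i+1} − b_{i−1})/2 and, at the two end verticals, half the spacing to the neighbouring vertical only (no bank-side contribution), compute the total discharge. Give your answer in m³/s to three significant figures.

1.44 m³/s

w_1 = (0.40 − 0.00)/2 = 0.2 m; q_1 = 0.13 × 0.45 × 0.2 = 0.01170 m³/s
w_2 = (0.71 − 0.00)/2 = 0.355 m; q_2 = 0.21 × 0.77 × 0.355 = 0.05740 m³/s
w_3 = (0.99 − 0.40)/2 = 0.295 m; q_3 = 0.31 × 0.97 × 0.295 = 0.08871 m³/s
w_4 = (2.37 − 0.71)/2 = 0.83 m; q_4 = 0.30 × 1.27 × 0.83 = 0.3162 m³/s
w_5 = (2.96 − 0.99)/2 = 0.985 m; q_5 = 0.36 × 1.80 × 0.985 = 0.6383 m³/s
w_6 = (3.37 − 2.37)/2 = 0.5 m; q_6 = 0.33 × 1.47 × 0.5 = 0.2426 m³/s
w_7 = (3.68 − 2.96)/2 = 0.36 m; q_7 = 0.21 × 0.97 × 0.36 = 0.07333 m³/s
w_8 = (3.68 − 3.37)/2 = 0.155 m; q_8 = 0.13 × 0.39 × 0.155 = 0.007859 m³/s
Q = Σ qᵢ = 1.436 m³/s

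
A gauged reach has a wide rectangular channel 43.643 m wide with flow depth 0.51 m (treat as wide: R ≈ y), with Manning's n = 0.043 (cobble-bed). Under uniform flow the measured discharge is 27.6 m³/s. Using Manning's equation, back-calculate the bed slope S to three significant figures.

0.00698

A = b·y = 43.643 × 0.51 = 22.26 m²
Wide channel: R ≈ y = 0.51 m
S = (Q·n / (1·A·R^(2/3)))² = (27.6×0.043 / (1×22.26×0.6383))² = 0.006977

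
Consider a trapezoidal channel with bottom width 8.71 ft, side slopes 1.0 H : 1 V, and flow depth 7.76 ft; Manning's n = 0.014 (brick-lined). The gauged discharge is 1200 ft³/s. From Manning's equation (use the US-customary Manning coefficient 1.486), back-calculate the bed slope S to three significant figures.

A = (b + z·y)·y = (8.71 + 1.0×7.76)×7.76 = 127.8 ft²
P = b + 2y√(1+z²) = 8.71 + 2×7.76×√(1+1.0²) = 30.66 ft
R = A/P = 127.8/30.66 = 4.169 ft
S = (Q·n / (1.486·A·R^(2/3)))² = (1200×0.014 / (1.486×127.8×2.590))² = 0.001166

0.00117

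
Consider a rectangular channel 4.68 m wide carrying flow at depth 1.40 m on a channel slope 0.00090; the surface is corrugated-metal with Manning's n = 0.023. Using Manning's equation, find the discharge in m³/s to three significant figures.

A = b·y = 4.68 × 1.40 = 6.552 m²
P = b + 2y = 4.68 + 2×1.40 = 7.480 m
R = A/P = 6.552/7.480 = 0.8759 m
Q = (1/n)·A·R^(2/3)·S^(1/2) = (1/0.023) × 6.552 × 0.8759^(2/3) × 0.00090^(1/2) = 7.824 m³/s

7.82 m³/s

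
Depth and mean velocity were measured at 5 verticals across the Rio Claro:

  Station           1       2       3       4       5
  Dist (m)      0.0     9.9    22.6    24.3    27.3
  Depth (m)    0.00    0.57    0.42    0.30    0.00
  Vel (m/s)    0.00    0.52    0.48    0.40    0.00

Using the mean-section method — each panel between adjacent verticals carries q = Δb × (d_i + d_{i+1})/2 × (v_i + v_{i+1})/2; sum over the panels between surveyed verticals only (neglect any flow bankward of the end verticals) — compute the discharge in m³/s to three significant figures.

4.24 m³/s

Panel 1-2: Δb = 9.9 m, d̄ = (0.00+0.57)/2 = 0.285, v̄ = (0.00+0.52)/2 = 0.26 → q = 9.9×0.285×0.26 = 0.7336 m³/s
Panel 2-3: Δb = 12.7 m, d̄ = (0.57+0.42)/2 = 0.495, v̄ = (0.52+0.48)/2 = 0.5 → q = 12.7×0.495×0.5 = 3.143 m³/s
Panel 3-4: Δb = 1.7 m, d̄ = (0.42+0.30)/2 = 0.36, v̄ = (0.48+0.40)/2 = 0.44 → q = 1.7×0.36×0.44 = 0.2693 m³/s
Panel 4-5: Δb = 3 m, d̄ = (0.30+0.00)/2 = 0.15, v̄ = (0.40+0.00)/2 = 0.2 → q = 3×0.15×0.2 = 0.09000 m³/s
Q = Σ q = 4.236 m³/s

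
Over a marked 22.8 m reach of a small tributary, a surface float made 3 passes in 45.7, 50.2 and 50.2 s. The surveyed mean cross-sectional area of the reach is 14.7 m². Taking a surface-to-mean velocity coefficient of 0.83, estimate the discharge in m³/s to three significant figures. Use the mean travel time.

t̄ = (45.7 + 50.2 + 50.2) / 3 = 48.7 s
v_surface = L / t̄ = 22.8 / 48.7 = 0.4682 m/s
v_mean = 0.83 × 0.4682 = 0.3886 m/s
Q = A × v_mean = 14.7 × 0.3886 = 5.712 m³/s

5.71 m³/s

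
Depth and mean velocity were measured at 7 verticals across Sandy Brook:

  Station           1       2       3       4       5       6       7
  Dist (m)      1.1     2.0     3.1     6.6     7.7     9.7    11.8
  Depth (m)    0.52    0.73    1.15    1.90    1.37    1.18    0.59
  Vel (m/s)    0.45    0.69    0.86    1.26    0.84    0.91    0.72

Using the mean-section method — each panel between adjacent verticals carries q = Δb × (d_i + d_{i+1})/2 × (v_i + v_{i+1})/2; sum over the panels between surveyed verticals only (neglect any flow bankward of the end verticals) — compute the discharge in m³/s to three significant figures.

12.4 m³/s

Panel 1-2: Δb = 0.9 m, d̄ = (0.52+0.73)/2 = 0.625, v̄ = (0.45+0.69)/2 = 0.57 → q = 0.9×0.625×0.57 = 0.3206 m³/s
Panel 2-3: Δb = 1.1 m, d̄ = (0.73+1.15)/2 = 0.94, v̄ = (0.69+0.86)/2 = 0.775 → q = 1.1×0.94×0.775 = 0.8014 m³/s
Panel 3-4: Δb = 3.5 m, d̄ = (1.15+1.90)/2 = 1.525, v̄ = (0.86+1.26)/2 = 1.06 → q = 3.5×1.525×1.06 = 5.658 m³/s
Panel 4-5: Δb = 1.1 m, d̄ = (1.90+1.37)/2 = 1.635, v̄ = (1.26+0.84)/2 = 1.05 → q = 1.1×1.635×1.05 = 1.888 m³/s
Panel 5-6: Δb = 2 m, d̄ = (1.37+1.18)/2 = 1.275, v̄ = (0.84+0.91)/2 = 0.875 → q = 2×1.275×0.875 = 2.231 m³/s
Panel 6-7: Δb = 2.1 m, d̄ = (1.18+0.59)/2 = 0.885, v̄ = (0.91+0.72)/2 = 0.815 → q = 2.1×0.885×0.815 = 1.515 m³/s
Q = Σ q = 12.41 m³/s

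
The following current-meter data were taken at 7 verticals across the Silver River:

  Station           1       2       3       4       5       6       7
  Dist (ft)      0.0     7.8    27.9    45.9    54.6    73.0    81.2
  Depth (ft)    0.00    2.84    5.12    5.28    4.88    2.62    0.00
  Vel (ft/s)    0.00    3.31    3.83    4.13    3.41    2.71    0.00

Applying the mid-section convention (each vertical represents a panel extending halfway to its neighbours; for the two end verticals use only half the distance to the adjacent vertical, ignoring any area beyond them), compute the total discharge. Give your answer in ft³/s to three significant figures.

w_2 = (27.9 − 0.0)/2 = 13.95 ft; q_2 = 3.31 × 2.84 × 13.95 = 131.1 ft³/s
w_3 = (45.9 − 7.8)/2 = 19.05 ft; q_3 = 3.83 × 5.12 × 19.05 = 373.6 ft³/s
w_4 = (54.6 − 27.9)/2 = 13.35 ft; q_4 = 4.13 × 5.28 × 13.35 = 291.1 ft³/s
w_5 = (73.0 − 45.9)/2 = 13.55 ft; q_5 = 3.41 × 4.88 × 13.55 = 225.5 ft³/s
w_6 = (81.2 − 54.6)/2 = 13.3 ft; q_6 = 2.71 × 2.62 × 13.3 = 94.43 ft³/s
Stations 1, 7 contribute zero (depth or velocity is 0).
Q = Σ qᵢ = 1116 ft³/s

1120 ft³/s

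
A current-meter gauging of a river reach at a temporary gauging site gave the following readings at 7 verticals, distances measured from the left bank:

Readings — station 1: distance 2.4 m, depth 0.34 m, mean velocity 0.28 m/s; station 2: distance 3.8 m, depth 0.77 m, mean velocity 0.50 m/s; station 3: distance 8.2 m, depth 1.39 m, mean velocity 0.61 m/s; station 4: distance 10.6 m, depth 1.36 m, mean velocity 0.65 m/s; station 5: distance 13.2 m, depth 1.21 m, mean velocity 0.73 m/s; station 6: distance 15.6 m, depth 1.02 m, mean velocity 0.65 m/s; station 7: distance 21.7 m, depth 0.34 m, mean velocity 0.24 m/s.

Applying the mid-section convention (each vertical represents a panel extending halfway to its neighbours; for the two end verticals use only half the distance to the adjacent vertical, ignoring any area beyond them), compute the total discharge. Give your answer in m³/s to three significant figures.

11.6 m³/s

w_1 = (3.8 − 2.4)/2 = 0.7 m; q_1 = 0.28 × 0.34 × 0.7 = 0.06664 m³/s
w_2 = (8.2 − 2.4)/2 = 2.9 m; q_2 = 0.50 × 0.77 × 2.9 = 1.117 m³/s
w_3 = (10.6 − 3.8)/2 = 3.4 m; q_3 = 0.61 × 1.39 × 3.4 = 2.883 m³/s
w_4 = (13.2 − 8.2)/2 = 2.5 m; q_4 = 0.65 × 1.36 × 2.5 = 2.210 m³/s
w_5 = (15.6 − 10.6)/2 = 2.5 m; q_5 = 0.73 × 1.21 × 2.5 = 2.208 m³/s
w_6 = (21.7 − 13.2)/2 = 4.25 m; q_6 = 0.65 × 1.02 × 4.25 = 2.818 m³/s
w_7 = (21.7 − 15.6)/2 = 3.05 m; q_7 = 0.24 × 0.34 × 3.05 = 0.2489 m³/s
Q = Σ qᵢ = 11.55 m³/s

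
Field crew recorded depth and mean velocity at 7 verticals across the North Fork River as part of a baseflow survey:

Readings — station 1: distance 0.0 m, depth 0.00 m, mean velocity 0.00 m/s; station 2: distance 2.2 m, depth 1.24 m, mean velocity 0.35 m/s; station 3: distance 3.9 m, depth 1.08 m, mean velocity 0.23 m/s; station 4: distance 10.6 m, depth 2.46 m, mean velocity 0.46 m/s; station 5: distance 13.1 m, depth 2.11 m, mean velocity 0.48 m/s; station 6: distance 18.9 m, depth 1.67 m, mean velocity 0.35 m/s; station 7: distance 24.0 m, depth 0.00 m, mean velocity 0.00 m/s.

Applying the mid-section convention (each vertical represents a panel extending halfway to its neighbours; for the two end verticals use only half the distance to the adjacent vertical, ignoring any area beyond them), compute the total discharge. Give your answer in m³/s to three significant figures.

w_2 = (3.9 − 0.0)/2 = 1.95 m; q_2 = 0.35 × 1.24 × 1.95 = 0.8463 m³/s
w_3 = (10.6 − 2.2)/2 = 4.2 m; q_3 = 0.23 × 1.08 × 4.2 = 1.043 m³/s
w_4 = (13.1 − 3.9)/2 = 4.6 m; q_4 = 0.46 × 2.46 × 4.6 = 5.205 m³/s
w_5 = (18.9 − 10.6)/2 = 4.15 m; q_5 = 0.48 × 2.11 × 4.15 = 4.203 m³/s
w_6 = (24.0 − 13.1)/2 = 5.45 m; q_6 = 0.35 × 1.67 × 5.45 = 3.186 m³/s
Stations 1, 7 contribute zero (depth or velocity is 0).
Q = Σ qᵢ = 14.48 m³/s

14.5 m³/s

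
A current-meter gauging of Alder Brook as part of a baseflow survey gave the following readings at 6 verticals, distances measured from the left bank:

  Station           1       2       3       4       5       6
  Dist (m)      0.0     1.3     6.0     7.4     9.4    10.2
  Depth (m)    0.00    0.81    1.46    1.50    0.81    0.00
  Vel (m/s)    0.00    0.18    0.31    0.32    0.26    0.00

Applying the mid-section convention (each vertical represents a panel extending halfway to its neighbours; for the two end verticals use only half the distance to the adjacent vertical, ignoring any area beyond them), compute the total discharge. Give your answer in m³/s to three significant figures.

2.93 m³/s

w_2 = (6.0 − 0.0)/2 = 3 m; q_2 = 0.18 × 0.81 × 3 = 0.4374 m³/s
w_3 = (7.4 − 1.3)/2 = 3.05 m; q_3 = 0.31 × 1.46 × 3.05 = 1.380 m³/s
w_4 = (9.4 − 6.0)/2 = 1.7 m; q_4 = 0.32 × 1.50 × 1.7 = 0.8160 m³/s
w_5 = (10.2 − 7.4)/2 = 1.4 m; q_5 = 0.26 × 0.81 × 1.4 = 0.2948 m³/s
Stations 1, 6 contribute zero (depth or velocity is 0).
Q = Σ qᵢ = 2.929 m³/s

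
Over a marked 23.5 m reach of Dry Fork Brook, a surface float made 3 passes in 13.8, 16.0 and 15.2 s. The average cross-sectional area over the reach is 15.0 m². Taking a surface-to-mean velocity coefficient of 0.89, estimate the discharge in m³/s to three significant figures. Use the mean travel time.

20.9 m³/s

t̄ = (13.8 + 16.0 + 15.2) / 3 = 15 s
v_surface = L / t̄ = 23.5 / 15 = 1.567 m/s
v_mean = 0.89 × 1.567 = 1.394 m/s
Q = A × v_mean = 15.0 × 1.394 = 20.92 m³/s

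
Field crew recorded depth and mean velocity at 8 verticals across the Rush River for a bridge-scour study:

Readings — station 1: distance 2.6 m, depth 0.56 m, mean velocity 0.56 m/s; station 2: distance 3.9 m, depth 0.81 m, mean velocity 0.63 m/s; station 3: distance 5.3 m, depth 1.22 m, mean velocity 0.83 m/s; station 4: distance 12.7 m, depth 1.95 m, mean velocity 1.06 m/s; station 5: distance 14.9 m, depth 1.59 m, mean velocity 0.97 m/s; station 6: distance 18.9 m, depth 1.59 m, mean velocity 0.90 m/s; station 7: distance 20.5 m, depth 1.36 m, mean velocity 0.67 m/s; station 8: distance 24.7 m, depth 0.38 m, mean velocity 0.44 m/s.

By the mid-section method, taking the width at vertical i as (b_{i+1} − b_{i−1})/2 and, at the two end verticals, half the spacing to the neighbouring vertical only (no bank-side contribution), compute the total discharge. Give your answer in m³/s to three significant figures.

w_1 = (3.9 − 2.6)/2 = 0.65 m; q_1 = 0.56 × 0.56 × 0.65 = 0.2038 m³/s
w_2 = (5.3 − 2.6)/2 = 1.35 m; q_2 = 0.63 × 0.81 × 1.35 = 0.6889 m³/s
w_3 = (12.7 − 3.9)/2 = 4.4 m; q_3 = 0.83 × 1.22 × 4.4 = 4.455 m³/s
w_4 = (14.9 − 5.3)/2 = 4.8 m; q_4 = 1.06 × 1.95 × 4.8 = 9.922 m³/s
w_5 = (18.9 − 12.7)/2 = 3.1 m; q_5 = 0.97 × 1.59 × 3.1 = 4.781 m³/s
w_6 = (20.5 − 14.9)/2 = 2.8 m; q_6 = 0.90 × 1.59 × 2.8 = 4.007 m³/s
w_7 = (24.7 − 18.9)/2 = 2.9 m; q_7 = 0.67 × 1.36 × 2.9 = 2.642 m³/s
w_8 = (24.7 − 20.5)/2 = 2.1 m; q_8 = 0.44 × 0.38 × 2.1 = 0.3511 m³/s
Q = Σ qᵢ = 27.05 m³/s

27.1 m³/s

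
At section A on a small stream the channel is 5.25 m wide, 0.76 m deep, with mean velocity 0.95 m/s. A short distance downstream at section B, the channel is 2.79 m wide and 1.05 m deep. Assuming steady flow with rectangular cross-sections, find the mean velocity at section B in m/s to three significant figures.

Q = A₁V₁ = (5.25×0.76) × 0.95 = 3.791 m³/s
A₂ = 2.79 × 1.05 = 2.930 m²
V₂ = Q/A₂ = 3.791/2.930 = 1.294 m/s

1.29 m/s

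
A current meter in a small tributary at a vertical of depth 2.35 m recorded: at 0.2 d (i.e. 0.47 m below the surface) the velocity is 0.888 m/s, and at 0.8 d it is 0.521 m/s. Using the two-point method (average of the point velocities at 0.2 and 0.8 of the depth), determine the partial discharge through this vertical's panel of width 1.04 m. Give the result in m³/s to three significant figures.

1.72 m³/s

v̄ = (0.888 + 0.521) / 2 = 0.7045 m/s
q = v̄ × d × w = 0.7045 × 2.35 × 1.04 = 1.722 m³/s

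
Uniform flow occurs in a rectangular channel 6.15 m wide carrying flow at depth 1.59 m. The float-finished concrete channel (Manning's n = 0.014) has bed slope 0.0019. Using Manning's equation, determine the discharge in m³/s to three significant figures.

31.4 m³/s

A = b·y = 6.15 × 1.59 = 9.779 m²
P = b + 2y = 6.15 + 2×1.59 = 9.330 m
R = A/P = 9.779/9.330 = 1.048 m
Q = (1/n)·A·R^(2/3)·S^(1/2) = (1/0.014) × 9.779 × 1.048^(2/3) × 0.0019^(1/2) = 31.41 m³/s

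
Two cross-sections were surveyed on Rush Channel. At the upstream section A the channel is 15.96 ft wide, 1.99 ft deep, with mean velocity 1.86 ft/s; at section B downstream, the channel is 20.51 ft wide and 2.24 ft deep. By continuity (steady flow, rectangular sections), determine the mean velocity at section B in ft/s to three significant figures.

Q = A₁V₁ = (15.96×1.99) × 1.86 = 59.07 ft³/s
A₂ = 20.51 × 2.24 = 45.94 ft²
V₂ = Q/A₂ = 59.07/45.94 = 1.286 ft/s

1.29 ft/s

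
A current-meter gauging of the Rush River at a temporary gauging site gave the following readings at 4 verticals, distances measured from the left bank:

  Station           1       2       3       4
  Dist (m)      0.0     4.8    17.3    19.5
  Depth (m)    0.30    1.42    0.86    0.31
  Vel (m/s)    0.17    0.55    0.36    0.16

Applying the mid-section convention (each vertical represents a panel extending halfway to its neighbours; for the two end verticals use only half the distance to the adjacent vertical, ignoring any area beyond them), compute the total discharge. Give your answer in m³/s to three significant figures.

9.21 m³/s

w_1 = (4.8 − 0.0)/2 = 2.4 m; q_1 = 0.17 × 0.30 × 2.4 = 0.1224 m³/s
w_2 = (17.3 − 0.0)/2 = 8.65 m; q_2 = 0.55 × 1.42 × 8.65 = 6.756 m³/s
w_3 = (19.5 − 4.8)/2 = 7.35 m; q_3 = 0.36 × 0.86 × 7.35 = 2.276 m³/s
w_4 = (19.5 − 17.3)/2 = 1.1 m; q_4 = 0.16 × 0.31 × 1.1 = 0.05456 m³/s
Q = Σ qᵢ = 9.208 m³/s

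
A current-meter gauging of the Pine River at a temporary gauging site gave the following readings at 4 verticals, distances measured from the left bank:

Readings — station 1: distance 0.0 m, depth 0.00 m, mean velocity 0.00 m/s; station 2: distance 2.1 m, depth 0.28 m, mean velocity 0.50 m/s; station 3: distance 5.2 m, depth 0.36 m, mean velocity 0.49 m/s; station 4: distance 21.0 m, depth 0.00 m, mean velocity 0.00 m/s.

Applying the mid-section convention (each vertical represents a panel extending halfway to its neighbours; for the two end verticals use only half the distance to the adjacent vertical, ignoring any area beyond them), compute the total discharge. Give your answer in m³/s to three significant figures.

w_2 = (5.2 − 0.0)/2 = 2.6 m; q_2 = 0.50 × 0.28 × 2.6 = 0.3640 m³/s
w_3 = (21.0 − 2.1)/2 = 9.45 m; q_3 = 0.49 × 0.36 × 9.45 = 1.667 m³/s
Stations 1, 4 contribute zero (depth or velocity is 0).
Q = Σ qᵢ = 2.031 m³/s

2.03 m³/s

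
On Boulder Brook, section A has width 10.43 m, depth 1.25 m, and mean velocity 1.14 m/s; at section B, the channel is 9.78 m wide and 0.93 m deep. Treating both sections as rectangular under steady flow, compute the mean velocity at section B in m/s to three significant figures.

Q = A₁V₁ = (10.43×1.25) × 1.14 = 14.86 m³/s
A₂ = 9.78 × 0.93 = 9.095 m²
V₂ = Q/A₂ = 14.86/9.095 = 1.634 m/s

1.63 m/s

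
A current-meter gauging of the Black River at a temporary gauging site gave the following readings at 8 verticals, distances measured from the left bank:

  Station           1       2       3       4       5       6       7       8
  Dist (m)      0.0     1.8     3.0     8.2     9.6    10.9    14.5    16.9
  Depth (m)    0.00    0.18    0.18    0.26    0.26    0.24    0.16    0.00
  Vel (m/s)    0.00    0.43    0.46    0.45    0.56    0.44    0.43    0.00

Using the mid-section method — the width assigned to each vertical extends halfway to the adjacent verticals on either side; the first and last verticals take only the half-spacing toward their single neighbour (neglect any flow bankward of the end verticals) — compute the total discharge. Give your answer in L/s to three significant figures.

w_2 = (3.0 − 0.0)/2 = 1.5 m; q_2 = 0.43 × 0.18 × 1.5 = 0.1161 m³/s
w_3 = (8.2 − 1.8)/2 = 3.2 m; q_3 = 0.46 × 0.18 × 3.2 = 0.2650 m³/s
w_4 = (9.6 − 3.0)/2 = 3.3 m; q_4 = 0.45 × 0.26 × 3.3 = 0.3861 m³/s
w_5 = (10.9 − 8.2)/2 = 1.35 m; q_5 = 0.56 × 0.26 × 1.35 = 0.1966 m³/s
w_6 = (14.5 − 9.6)/2 = 2.45 m; q_6 = 0.44 × 0.24 × 2.45 = 0.2587 m³/s
w_7 = (16.9 − 10.9)/2 = 3 m; q_7 = 0.43 × 0.16 × 3 = 0.2064 m³/s
Stations 1, 8 contribute zero (depth or velocity is 0).
Q = Σ qᵢ = 1.429 m³/s
= 1.429 × 1000 = 1429 L/s

1430 L/s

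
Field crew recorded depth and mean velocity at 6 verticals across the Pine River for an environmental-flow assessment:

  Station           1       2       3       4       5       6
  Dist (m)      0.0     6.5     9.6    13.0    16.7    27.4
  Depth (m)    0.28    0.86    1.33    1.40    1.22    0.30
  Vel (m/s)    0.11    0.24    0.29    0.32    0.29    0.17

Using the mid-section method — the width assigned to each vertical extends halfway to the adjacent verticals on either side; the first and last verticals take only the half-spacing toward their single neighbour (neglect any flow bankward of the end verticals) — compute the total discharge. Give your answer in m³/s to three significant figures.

6.75 m³/s

w_1 = (6.5 − 0.0)/2 = 3.25 m; q_1 = 0.11 × 0.28 × 3.25 = 0.1001 m³/s
w_2 = (9.6 − 0.0)/2 = 4.8 m; q_2 = 0.24 × 0.86 × 4.8 = 0.9907 m³/s
w_3 = (13.0 − 6.5)/2 = 3.25 m; q_3 = 0.29 × 1.33 × 3.25 = 1.254 m³/s
w_4 = (16.7 − 9.6)/2 = 3.55 m; q_4 = 0.32 × 1.40 × 3.55 = 1.590 m³/s
w_5 = (27.4 − 13.0)/2 = 7.2 m; q_5 = 0.29 × 1.22 × 7.2 = 2.547 m³/s
w_6 = (27.4 − 16.7)/2 = 5.35 m; q_6 = 0.17 × 0.30 × 5.35 = 0.2729 m³/s
Q = Σ qᵢ = 6.755 m³/s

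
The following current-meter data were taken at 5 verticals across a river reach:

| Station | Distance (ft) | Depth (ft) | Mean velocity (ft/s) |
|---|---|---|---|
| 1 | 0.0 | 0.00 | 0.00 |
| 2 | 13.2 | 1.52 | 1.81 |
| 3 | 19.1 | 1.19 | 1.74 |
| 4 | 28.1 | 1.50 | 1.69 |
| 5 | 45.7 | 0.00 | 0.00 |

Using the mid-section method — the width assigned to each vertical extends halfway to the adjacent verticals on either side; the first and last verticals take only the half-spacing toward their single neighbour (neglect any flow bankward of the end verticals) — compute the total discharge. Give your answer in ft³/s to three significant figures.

75.4 ft³/s

w_2 = (19.1 − 0.0)/2 = 9.55 ft; q_2 = 1.81 × 1.52 × 9.55 = 26.27 ft³/s
w_3 = (28.1 − 13.2)/2 = 7.45 ft; q_3 = 1.74 × 1.19 × 7.45 = 15.43 ft³/s
w_4 = (45.7 − 19.1)/2 = 13.3 ft; q_4 = 1.69 × 1.50 × 13.3 = 33.72 ft³/s
Stations 1, 5 contribute zero (depth or velocity is 0).
Q = Σ qᵢ = 75.42 ft³/s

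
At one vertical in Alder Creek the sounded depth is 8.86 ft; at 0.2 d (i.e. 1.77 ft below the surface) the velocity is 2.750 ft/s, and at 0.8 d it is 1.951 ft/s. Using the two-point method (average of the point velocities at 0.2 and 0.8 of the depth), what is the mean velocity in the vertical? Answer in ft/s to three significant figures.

2.35 ft/s

v̄ = (2.750 + 1.951) / 2 = 2.351 ft/s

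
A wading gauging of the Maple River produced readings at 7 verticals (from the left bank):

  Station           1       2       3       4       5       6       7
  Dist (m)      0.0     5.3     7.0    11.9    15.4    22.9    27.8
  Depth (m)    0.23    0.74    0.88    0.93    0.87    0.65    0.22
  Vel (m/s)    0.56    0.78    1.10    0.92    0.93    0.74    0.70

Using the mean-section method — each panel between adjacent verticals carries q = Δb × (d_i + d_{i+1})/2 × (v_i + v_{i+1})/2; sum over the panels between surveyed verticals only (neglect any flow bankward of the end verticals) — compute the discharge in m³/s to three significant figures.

16.7 m³/s

Panel 1-2: Δb = 5.3 m, d̄ = (0.23+0.74)/2 = 0.485, v̄ = (0.56+0.78)/2 = 0.67 → q = 5.3×0.485×0.67 = 1.722 m³/s
Panel 2-3: Δb = 1.7 m, d̄ = (0.74+0.88)/2 = 0.81, v̄ = (0.78+1.10)/2 = 0.94 → q = 1.7×0.81×0.94 = 1.294 m³/s
Panel 3-4: Δb = 4.9 m, d̄ = (0.88+0.93)/2 = 0.905, v̄ = (1.10+0.92)/2 = 1.01 → q = 4.9×0.905×1.01 = 4.479 m³/s
Panel 4-5: Δb = 3.5 m, d̄ = (0.93+0.87)/2 = 0.9, v̄ = (0.92+0.93)/2 = 0.925 → q = 3.5×0.9×0.925 = 2.914 m³/s
Panel 5-6: Δb = 7.5 m, d̄ = (0.87+0.65)/2 = 0.76, v̄ = (0.93+0.74)/2 = 0.835 → q = 7.5×0.76×0.835 = 4.760 m³/s
Panel 6-7: Δb = 4.9 m, d̄ = (0.65+0.22)/2 = 0.435, v̄ = (0.74+0.70)/2 = 0.72 → q = 4.9×0.435×0.72 = 1.535 m³/s
Q = Σ q = 16.70 m³/s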